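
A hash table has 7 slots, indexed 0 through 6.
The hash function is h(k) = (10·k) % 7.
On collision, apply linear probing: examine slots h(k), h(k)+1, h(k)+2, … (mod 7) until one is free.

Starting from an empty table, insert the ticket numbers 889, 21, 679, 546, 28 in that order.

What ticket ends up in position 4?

28

889 hashes to 0; slot 0 is free → place at 0.
21 hashes to 0; 0 taken → place at 1.
679 hashes to 0; 0,1 taken → place at 2.
546 hashes to 0; 0,1,2 taken → place at 3.
28 hashes to 0; 0,1,2,3 taken → place at 4.
Table: [889, 21, 679, 546, 28, ∅, ∅]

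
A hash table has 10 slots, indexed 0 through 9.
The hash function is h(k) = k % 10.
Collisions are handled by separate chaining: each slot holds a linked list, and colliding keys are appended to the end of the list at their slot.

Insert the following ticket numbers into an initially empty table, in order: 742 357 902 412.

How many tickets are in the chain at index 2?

3

Insert 742: h=2, bucket 2 empty → new chain.
Insert 357: h=7, bucket 7 empty → new chain.
Insert 902: h=2, bucket 2 nonempty → append to chain.
Insert 412: h=2, bucket 2 nonempty → append to chain.
Final buckets:
0: .
1: .
2: 742 -> 902 -> 412
3: .
4: .
5: .
6: .
7: 357
8: .
9: .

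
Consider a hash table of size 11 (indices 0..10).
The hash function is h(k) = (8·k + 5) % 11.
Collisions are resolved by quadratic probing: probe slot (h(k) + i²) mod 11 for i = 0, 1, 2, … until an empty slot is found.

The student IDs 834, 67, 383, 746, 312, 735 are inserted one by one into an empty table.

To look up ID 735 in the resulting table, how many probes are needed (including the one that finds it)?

Insert 834: h=0, slot 0 empty → index 0.
Insert 67: h=2, slot 2 empty → index 2.
Insert 383: h=0, slot 0 occupied → index 1.
Insert 746: h=0, slots 0,1 occupied → index 4.
Insert 312: h=4, slot 4 occupied → index 5.
Insert 735: h=0, slots 0,1,4 occupied → index 9.
Table: [834, 383, 67, ., 746, 312, ., ., ., 735, .]
Lookup 735: h=0, probe 0,1,4,9 → found at 9.

4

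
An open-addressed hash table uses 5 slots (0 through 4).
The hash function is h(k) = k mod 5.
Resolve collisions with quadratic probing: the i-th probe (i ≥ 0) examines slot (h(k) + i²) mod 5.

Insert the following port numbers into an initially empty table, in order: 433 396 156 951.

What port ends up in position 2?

156

433 hashes to 3; slot 3 is free => place at 3.
396 hashes to 1; slot 1 is free => place at 1.
156 hashes to 1; 1 taken => place at 2.
951 hashes to 1; 1,2 taken => place at 0.
Table: [951, 396, 156, 433, —]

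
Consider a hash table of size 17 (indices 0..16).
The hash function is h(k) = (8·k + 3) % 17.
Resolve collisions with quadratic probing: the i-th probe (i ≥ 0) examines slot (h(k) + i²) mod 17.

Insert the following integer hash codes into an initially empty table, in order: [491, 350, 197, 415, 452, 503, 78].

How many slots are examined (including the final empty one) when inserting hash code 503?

4

491: h=4 -> slot 4
350: h=15 -> slot 15
197: h=15, probe 15,16 -> slot 16
415: h=8 -> slot 8
452: h=15, probe 15,16,2 -> slot 2
503: h=15, probe 15,16,2,7 -> slot 7
78: h=15, probe 15,16,2,7,14 -> slot 14
Table: [—, —, 452, —, 491, —, —, 503, 415, —, —, —, —, —, 78, 350, 197]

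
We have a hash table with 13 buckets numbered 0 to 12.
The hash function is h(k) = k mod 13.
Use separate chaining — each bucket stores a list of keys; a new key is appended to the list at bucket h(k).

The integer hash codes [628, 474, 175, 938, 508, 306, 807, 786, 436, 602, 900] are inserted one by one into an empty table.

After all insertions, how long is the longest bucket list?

3

628 -> bucket 4
474 -> bucket 6
175 -> bucket 6 (collision)
938 -> bucket 2
508 -> bucket 1
306 -> bucket 7
807 -> bucket 1 (collision)
786 -> bucket 6 (collision)
436 -> bucket 7 (collision)
602 -> bucket 4 (collision)
900 -> bucket 3
Final buckets:
0: -
1: 508 -> 807
2: 938
3: 900
4: 628 -> 602
5: -
6: 474 -> 175 -> 786
7: 306 -> 436
8: -
9: -
10: -
11: -
12: -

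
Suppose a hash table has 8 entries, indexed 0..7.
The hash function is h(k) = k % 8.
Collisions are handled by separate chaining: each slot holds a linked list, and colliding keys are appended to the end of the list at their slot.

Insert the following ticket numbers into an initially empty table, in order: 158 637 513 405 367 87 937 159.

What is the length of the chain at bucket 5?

2

158 -> bucket 6
637 -> bucket 5
513 -> bucket 1
405 -> bucket 5 (collision)
367 -> bucket 7
87 -> bucket 7 (collision)
937 -> bucket 1 (collision)
159 -> bucket 7 (collision)
Final buckets:
0: _
1: 513 -> 937
2: _
3: _
4: _
5: 637 -> 405
6: 158
7: 367 -> 87 -> 159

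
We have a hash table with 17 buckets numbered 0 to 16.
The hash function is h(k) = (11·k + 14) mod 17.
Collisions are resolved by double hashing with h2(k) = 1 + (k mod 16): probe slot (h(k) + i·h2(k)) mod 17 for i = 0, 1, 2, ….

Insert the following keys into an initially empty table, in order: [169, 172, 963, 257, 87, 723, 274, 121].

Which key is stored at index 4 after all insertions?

257

169: h=3 => slot 3
172: h=2 => slot 2
963: h=16 => slot 16
257: h=2, h2=2, probe 2,4 => slot 4
87: h=2, h2=8, probe 2,10 => slot 10
723: h=11 => slot 11
274: h=2, h2=3, probe 2,5 => slot 5
121: h=2, h2=10, probe 2,12 => slot 12
Table: [∅, ∅, 172, 169, 257, 274, ∅, ∅, ∅, ∅, 87, 723, 121, ∅, ∅, ∅, 963]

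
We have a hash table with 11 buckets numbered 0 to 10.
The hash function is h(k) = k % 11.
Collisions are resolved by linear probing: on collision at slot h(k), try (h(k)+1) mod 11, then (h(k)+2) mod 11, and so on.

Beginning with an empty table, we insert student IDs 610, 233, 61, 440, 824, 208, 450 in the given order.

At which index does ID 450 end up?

3

610: h=5 -> slot 5
233: h=2 -> slot 2
61: h=6 -> slot 6
440: h=0 -> slot 0
824: h=10 -> slot 10
208: h=10, probe 10,0,1 -> slot 1
450: h=10, probe 10,0,1,2,3 -> slot 3
Table: [440, 208, 233, 450, -, 610, 61, -, -, -, 824]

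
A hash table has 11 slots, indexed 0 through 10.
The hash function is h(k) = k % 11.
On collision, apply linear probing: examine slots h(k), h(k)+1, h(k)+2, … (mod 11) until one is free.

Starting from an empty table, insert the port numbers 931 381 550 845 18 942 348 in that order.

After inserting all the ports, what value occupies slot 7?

931

Insert 931: h=7, slot 7 empty -> index 7.
Insert 381: h=7, slot 7 occupied -> index 8.
Insert 550: h=0, slot 0 empty -> index 0.
Insert 845: h=9, slot 9 empty -> index 9.
Insert 18: h=7, slots 7,8,9 occupied -> index 10.
Insert 942: h=7, slots 7,8,9,10,0 occupied -> index 1.
Insert 348: h=7, slots 7,8,9,10,0,1 occupied -> index 2.
Table: [550, 942, 348, -, -, -, -, 931, 381, 845, 18]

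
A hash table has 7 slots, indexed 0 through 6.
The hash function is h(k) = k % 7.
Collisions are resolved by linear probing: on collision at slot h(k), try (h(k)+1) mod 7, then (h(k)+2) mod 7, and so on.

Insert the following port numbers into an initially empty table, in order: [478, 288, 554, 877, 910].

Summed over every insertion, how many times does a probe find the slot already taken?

478 hashes to 2; slot 2 is free → place at 2.
288 hashes to 1; slot 1 is free → place at 1.
554 hashes to 1; 1,2 taken → place at 3.
877 hashes to 2; 2,3 taken → place at 4.
910 hashes to 0; slot 0 is free → place at 0.
Table: [910, 288, 478, 554, 877, ., .]

4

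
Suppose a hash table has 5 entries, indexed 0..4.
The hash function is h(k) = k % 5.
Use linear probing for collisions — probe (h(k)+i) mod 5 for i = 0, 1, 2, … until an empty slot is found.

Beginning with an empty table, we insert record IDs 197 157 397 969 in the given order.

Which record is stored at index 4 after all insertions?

397

197: h=2 -> slot 2
157: h=2, probe 2,3 -> slot 3
397: h=2, probe 2,3,4 -> slot 4
969: h=4, probe 4,0 -> slot 0
Table: [969, ., 197, 157, 397]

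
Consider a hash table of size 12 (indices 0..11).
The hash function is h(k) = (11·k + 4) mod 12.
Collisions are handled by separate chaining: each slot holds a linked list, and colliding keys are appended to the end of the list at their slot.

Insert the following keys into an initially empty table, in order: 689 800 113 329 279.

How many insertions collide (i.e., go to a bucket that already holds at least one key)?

2

689 -> bucket 11
800 -> bucket 8
113 -> bucket 11 (collision)
329 -> bucket 11 (collision)
279 -> bucket 1
Final buckets:
0: ∅
1: 279
2: ∅
3: ∅
4: ∅
5: ∅
6: ∅
7: ∅
8: 800
9: ∅
10: ∅
11: 689 -> 113 -> 329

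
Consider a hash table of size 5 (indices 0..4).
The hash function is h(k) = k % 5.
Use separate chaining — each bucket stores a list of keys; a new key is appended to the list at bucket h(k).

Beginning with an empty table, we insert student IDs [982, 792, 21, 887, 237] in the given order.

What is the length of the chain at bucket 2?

982 -> bucket 2
792 -> bucket 2 (collision)
21 -> bucket 1
887 -> bucket 2 (collision)
237 -> bucket 2 (collision)
Final buckets:
0: —
1: 21
2: 982 -> 792 -> 887 -> 237
3: —
4: —

4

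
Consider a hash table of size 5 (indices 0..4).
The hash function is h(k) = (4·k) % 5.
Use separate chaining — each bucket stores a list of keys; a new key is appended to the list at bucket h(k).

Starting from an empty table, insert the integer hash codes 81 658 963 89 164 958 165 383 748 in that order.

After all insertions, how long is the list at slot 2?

5

Insert 81: h=4, bucket 4 empty -> new chain.
Insert 658: h=2, bucket 2 empty -> new chain.
Insert 963: h=2, bucket 2 nonempty -> append to chain.
Insert 89: h=1, bucket 1 empty -> new chain.
Insert 164: h=1, bucket 1 nonempty -> append to chain.
Insert 958: h=2, bucket 2 nonempty -> append to chain.
Insert 165: h=0, bucket 0 empty -> new chain.
Insert 383: h=2, bucket 2 nonempty -> append to chain.
Insert 748: h=2, bucket 2 nonempty -> append to chain.
Final buckets:
0: 165
1: 89 -> 164
2: 658 -> 963 -> 958 -> 383 -> 748
3: -
4: 81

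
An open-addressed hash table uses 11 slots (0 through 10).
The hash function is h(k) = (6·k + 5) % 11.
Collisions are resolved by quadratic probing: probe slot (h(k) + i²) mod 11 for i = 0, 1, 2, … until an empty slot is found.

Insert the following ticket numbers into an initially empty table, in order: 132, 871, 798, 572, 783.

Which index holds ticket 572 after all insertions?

132 hashes to 5; slot 5 is free -> place at 5.
871 hashes to 6; slot 6 is free -> place at 6.
798 hashes to 8; slot 8 is free -> place at 8.
572 hashes to 5; 5,6 taken -> place at 9.
783 hashes to 6; 6 taken -> place at 7.
Table: [—, —, —, —, —, 132, 871, 783, 798, 572, —]

9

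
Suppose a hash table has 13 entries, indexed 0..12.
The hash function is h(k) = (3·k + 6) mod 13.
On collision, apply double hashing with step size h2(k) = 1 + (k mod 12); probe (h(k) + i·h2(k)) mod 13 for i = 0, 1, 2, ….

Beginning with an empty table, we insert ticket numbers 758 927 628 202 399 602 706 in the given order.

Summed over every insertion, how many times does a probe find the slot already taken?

758: h=5 -> slot 5
927: h=5, h2=4, probe 5,9 -> slot 9
628: h=5, h2=5, probe 5,10 -> slot 10
202: h=1 -> slot 1
399: h=7 -> slot 7
602: h=5, h2=3, probe 5,8 -> slot 8
706: h=5, h2=11, probe 5,3 -> slot 3
Table: [∅, 202, ∅, 706, ∅, 758, ∅, 399, 602, 927, 628, ∅, ∅]

4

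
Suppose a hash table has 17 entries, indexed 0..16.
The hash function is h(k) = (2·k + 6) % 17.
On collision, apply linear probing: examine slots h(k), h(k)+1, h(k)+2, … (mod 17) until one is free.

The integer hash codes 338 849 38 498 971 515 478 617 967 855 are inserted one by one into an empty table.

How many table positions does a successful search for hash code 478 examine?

338: h=2 → slot 2
849: h=4 → slot 4
38: h=14 → slot 14
498: h=16 → slot 16
971: h=10 → slot 10
515: h=16, probe 16,0 → slot 0
478: h=10, probe 10,11 → slot 11
617: h=16, probe 16,0,1 → slot 1
967: h=2, probe 2,3 → slot 3
855: h=16, probe 16,0,1,2,3,4,5 → slot 5
Table: [515, 617, 338, 967, 849, 855, ∅, ∅, ∅, ∅, 971, 478, ∅, ∅, 38, ∅, 498]
Lookup 478: h=10, probe 10,11 → found at 11.

2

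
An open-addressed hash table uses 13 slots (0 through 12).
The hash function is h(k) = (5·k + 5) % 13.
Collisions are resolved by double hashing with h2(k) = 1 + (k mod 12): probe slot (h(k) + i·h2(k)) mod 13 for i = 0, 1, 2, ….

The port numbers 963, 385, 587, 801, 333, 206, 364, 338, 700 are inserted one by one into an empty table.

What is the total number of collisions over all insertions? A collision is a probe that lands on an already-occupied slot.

963: h=10 → slot 10
385: h=6 → slot 6
587: h=2 → slot 2
801: h=6, h2=10, probe 6,3 → slot 3
333: h=6, h2=10, probe 6,3,0 → slot 0
206: h=8 → slot 8
364: h=5 → slot 5
338: h=5, h2=3, probe 5,8,11 → slot 11
700: h=8, h2=5, probe 8,0,5,10,2,7 → slot 7
Table: [333, ∅, 587, 801, ∅, 364, 385, 700, 206, ∅, 963, 338, ∅]

10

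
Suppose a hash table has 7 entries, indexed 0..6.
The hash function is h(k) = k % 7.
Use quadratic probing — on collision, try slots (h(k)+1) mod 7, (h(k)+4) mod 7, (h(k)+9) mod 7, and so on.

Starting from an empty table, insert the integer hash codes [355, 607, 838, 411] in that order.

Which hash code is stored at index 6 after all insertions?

355 hashes to 5; slot 5 is free → place at 5.
607 hashes to 5; 5 taken → place at 6.
838 hashes to 5; 5,6 taken → place at 2.
411 hashes to 5; 5,6,2 taken → place at 0.
Table: [411, -, 838, -, -, 355, 607]

607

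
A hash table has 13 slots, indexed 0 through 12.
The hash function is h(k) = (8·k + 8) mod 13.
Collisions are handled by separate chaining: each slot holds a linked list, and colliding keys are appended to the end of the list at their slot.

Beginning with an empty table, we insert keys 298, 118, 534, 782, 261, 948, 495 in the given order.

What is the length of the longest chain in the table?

298 → bucket 0
118 → bucket 3
534 → bucket 3 (collision)
782 → bucket 11
261 → bucket 3 (collision)
948 → bucket 0 (collision)
495 → bucket 3 (collision)
Final buckets:
0: 298 -> 948
1: -
2: -
3: 118 -> 534 -> 261 -> 495
4: -
5: -
6: -
7: -
8: -
9: -
10: -
11: 782
12: -

4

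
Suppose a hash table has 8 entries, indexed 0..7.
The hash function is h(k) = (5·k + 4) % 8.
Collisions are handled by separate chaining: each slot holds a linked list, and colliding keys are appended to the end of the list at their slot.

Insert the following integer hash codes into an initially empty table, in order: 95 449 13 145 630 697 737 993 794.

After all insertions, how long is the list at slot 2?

Insert 95: h=7, bucket 7 empty → new chain.
Insert 449: h=1, bucket 1 empty → new chain.
Insert 13: h=5, bucket 5 empty → new chain.
Insert 145: h=1, bucket 1 nonempty → append to chain.
Insert 630: h=2, bucket 2 empty → new chain.
Insert 697: h=1, bucket 1 nonempty → append to chain.
Insert 737: h=1, bucket 1 nonempty → append to chain.
Insert 993: h=1, bucket 1 nonempty → append to chain.
Insert 794: h=6, bucket 6 empty → new chain.
Final buckets:
0: ∅
1: 449 -> 145 -> 697 -> 737 -> 993
2: 630
3: ∅
4: ∅
5: 13
6: 794
7: 95

1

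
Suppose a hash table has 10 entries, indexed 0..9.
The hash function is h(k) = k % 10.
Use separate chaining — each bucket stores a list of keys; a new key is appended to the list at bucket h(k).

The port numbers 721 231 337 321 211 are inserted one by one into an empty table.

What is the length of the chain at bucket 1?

Insert 721: h=1, bucket 1 empty → new chain.
Insert 231: h=1, bucket 1 nonempty → append to chain.
Insert 337: h=7, bucket 7 empty → new chain.
Insert 321: h=1, bucket 1 nonempty → append to chain.
Insert 211: h=1, bucket 1 nonempty → append to chain.
Final buckets:
0: -
1: 721 -> 231 -> 321 -> 211
2: -
3: -
4: -
5: -
6: -
7: 337
8: -
9: -

4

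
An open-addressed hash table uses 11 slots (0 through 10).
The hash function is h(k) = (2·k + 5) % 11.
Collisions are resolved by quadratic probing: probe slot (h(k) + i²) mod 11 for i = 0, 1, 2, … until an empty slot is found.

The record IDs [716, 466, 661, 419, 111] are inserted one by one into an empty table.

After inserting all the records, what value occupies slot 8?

716 hashes to 7; slot 7 is free => place at 7.
466 hashes to 2; slot 2 is free => place at 2.
661 hashes to 7; 7 taken => place at 8.
419 hashes to 7; 7,8 taken => place at 0.
111 hashes to 7; 7,8,0 taken => place at 5.
Table: [419, _, 466, _, _, 111, _, 716, 661, _, _]

661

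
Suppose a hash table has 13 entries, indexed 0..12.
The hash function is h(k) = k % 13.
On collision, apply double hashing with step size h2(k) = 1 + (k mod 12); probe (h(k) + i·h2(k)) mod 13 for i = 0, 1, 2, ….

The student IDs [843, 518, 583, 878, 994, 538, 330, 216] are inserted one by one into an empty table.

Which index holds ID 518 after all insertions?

1

Insert 843: h=11, slot 11 empty => index 11.
Insert 518: h=11, h2=3, slot 11 occupied => index 1.
Insert 583: h=11, h2=8, slot 11 occupied => index 6.
Insert 878: h=7, slot 7 empty => index 7.
Insert 994: h=6, h2=11, slot 6 occupied => index 4.
Insert 538: h=5, slot 5 empty => index 5.
Insert 330: h=5, h2=7, slot 5 occupied => index 12.
Insert 216: h=8, slot 8 empty => index 8.
Table: [_, 518, _, _, 994, 538, 583, 878, 216, _, _, 843, 330]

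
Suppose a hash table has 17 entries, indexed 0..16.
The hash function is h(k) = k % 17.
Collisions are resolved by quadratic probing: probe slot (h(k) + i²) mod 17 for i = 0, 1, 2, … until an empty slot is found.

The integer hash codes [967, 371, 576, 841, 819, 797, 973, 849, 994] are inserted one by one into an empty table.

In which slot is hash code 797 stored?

2

967: h=15 → slot 15
371: h=14 → slot 14
576: h=15, probe 15,16 → slot 16
841: h=8 → slot 8
819: h=3 → slot 3
797: h=15, probe 15,16,2 → slot 2
973: h=4 → slot 4
849: h=16, probe 16,0 → slot 0
994: h=8, probe 8,9 → slot 9
Table: [849, -, 797, 819, 973, -, -, -, 841, 994, -, -, -, -, 371, 967, 576]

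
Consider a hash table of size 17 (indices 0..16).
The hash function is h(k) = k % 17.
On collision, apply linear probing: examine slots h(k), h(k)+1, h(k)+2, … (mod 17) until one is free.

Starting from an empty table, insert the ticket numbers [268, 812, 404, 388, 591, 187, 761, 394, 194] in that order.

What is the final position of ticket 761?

2

268 hashes to 13; slot 13 is free → place at 13.
812 hashes to 13; 13 taken → place at 14.
404 hashes to 13; 13,14 taken → place at 15.
388 hashes to 14; 14,15 taken → place at 16.
591 hashes to 13; 13,14,15,16 taken → place at 0.
187 hashes to 0; 0 taken → place at 1.
761 hashes to 13; 13,14,15,16,0,1 taken → place at 2.
394 hashes to 3; slot 3 is free → place at 3.
194 hashes to 7; slot 7 is free → place at 7.
Table: [591, 187, 761, 394, -, -, -, 194, -, -, -, -, -, 268, 812, 404, 388]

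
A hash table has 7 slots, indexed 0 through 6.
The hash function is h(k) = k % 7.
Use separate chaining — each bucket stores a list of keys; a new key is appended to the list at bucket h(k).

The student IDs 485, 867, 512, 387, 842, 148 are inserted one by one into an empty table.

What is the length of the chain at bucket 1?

2

Insert 485: h=2, bucket 2 empty → new chain.
Insert 867: h=6, bucket 6 empty → new chain.
Insert 512: h=1, bucket 1 empty → new chain.
Insert 387: h=2, bucket 2 nonempty → append to chain.
Insert 842: h=2, bucket 2 nonempty → append to chain.
Insert 148: h=1, bucket 1 nonempty → append to chain.
Final buckets:
0: —
1: 512 -> 148
2: 485 -> 387 -> 842
3: —
4: —
5: —
6: 867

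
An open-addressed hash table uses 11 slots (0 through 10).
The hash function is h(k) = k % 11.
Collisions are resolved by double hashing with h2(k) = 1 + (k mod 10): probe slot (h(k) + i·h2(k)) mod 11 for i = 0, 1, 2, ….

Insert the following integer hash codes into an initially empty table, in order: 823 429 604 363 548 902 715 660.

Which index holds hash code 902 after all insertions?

Insert 823: h=9, slot 9 empty => index 9.
Insert 429: h=0, slot 0 empty => index 0.
Insert 604: h=10, slot 10 empty => index 10.
Insert 363: h=0, h2=4, slot 0 occupied => index 4.
Insert 548: h=9, h2=9, slot 9 occupied => index 7.
Insert 902: h=0, h2=3, slot 0 occupied => index 3.
Insert 715: h=0, h2=6, slot 0 occupied => index 6.
Insert 660: h=0, h2=1, slot 0 occupied => index 1.
Table: [429, 660, _, 902, 363, _, 715, 548, _, 823, 604]

3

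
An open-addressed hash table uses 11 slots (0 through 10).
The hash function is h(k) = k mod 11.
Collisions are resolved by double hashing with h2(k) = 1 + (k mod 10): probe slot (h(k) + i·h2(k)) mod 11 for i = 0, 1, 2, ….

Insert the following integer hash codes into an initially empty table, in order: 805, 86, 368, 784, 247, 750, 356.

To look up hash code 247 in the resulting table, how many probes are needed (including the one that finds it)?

3

Insert 805: h=2, slot 2 empty → index 2.
Insert 86: h=9, slot 9 empty → index 9.
Insert 368: h=5, slot 5 empty → index 5.
Insert 784: h=3, slot 3 empty → index 3.
Insert 247: h=5, h2=8, slots 5,2 occupied → index 10.
Insert 750: h=2, h2=1, slots 2,3 occupied → index 4.
Insert 356: h=4, h2=7, slot 4 occupied → index 0.
Table: [356, -, 805, 784, 750, 368, -, -, -, 86, 247]
Lookup 247: h=5, h2=8, probe 5,2,10 → found at 10.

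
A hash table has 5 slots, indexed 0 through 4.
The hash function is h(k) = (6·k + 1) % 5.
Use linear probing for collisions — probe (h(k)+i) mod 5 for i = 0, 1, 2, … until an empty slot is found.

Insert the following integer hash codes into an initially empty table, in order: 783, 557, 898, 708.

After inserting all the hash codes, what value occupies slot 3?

783: h=4 -> slot 4
557: h=3 -> slot 3
898: h=4, probe 4,0 -> slot 0
708: h=4, probe 4,0,1 -> slot 1
Table: [898, 708, ., 557, 783]

557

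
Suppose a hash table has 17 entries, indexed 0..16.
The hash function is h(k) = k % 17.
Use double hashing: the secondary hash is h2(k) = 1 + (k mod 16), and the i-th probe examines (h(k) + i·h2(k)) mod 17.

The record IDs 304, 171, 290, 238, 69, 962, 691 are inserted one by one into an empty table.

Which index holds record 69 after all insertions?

7

Insert 304: h=15, slot 15 empty → index 15.
Insert 171: h=1, slot 1 empty → index 1.
Insert 290: h=1, h2=3, slot 1 occupied → index 4.
Insert 238: h=0, slot 0 empty → index 0.
Insert 69: h=1, h2=6, slot 1 occupied → index 7.
Insert 962: h=10, slot 10 empty → index 10.
Insert 691: h=11, slot 11 empty → index 11.
Table: [238, 171, -, -, 290, -, -, 69, -, -, 962, 691, -, -, -, 304, -]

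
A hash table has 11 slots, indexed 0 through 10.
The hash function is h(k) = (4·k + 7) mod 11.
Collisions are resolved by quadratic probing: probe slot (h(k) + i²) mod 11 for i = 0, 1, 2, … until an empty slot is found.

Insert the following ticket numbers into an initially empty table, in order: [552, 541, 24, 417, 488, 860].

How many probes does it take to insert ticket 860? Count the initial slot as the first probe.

552: h=4 → slot 4
541: h=4, probe 4,5 → slot 5
24: h=4, probe 4,5,8 → slot 8
417: h=3 → slot 3
488: h=1 → slot 1
860: h=4, probe 4,5,8,2 → slot 2
Table: [∅, 488, 860, 417, 552, 541, ∅, ∅, 24, ∅, ∅]

4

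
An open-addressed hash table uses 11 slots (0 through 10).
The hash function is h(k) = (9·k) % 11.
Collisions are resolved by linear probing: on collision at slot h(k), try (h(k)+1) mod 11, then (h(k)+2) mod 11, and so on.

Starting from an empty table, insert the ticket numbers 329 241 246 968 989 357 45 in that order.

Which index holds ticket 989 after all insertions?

5

329: h=2 → slot 2
241: h=2, probe 2,3 → slot 3
246: h=3, probe 3,4 → slot 4
968: h=0 → slot 0
989: h=2, probe 2,3,4,5 → slot 5
357: h=1 → slot 1
45: h=9 → slot 9
Table: [968, 357, 329, 241, 246, 989, —, —, —, 45, —]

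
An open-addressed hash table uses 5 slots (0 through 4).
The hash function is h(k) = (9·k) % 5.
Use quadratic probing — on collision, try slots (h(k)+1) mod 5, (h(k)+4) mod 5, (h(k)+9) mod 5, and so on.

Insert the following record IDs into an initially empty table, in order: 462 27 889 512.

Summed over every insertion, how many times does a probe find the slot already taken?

462: h=3 => slot 3
27: h=3, probe 3,4 => slot 4
889: h=1 => slot 1
512: h=3, probe 3,4,2 => slot 2
Table: [_, 889, 512, 462, 27]

3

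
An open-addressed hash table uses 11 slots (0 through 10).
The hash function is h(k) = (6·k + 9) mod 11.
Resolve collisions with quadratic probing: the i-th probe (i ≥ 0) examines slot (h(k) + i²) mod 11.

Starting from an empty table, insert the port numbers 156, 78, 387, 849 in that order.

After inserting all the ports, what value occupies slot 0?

156 hashes to 10; slot 10 is free → place at 10.
78 hashes to 4; slot 4 is free → place at 4.
387 hashes to 10; 10 taken → place at 0.
849 hashes to 10; 10,0 taken → place at 3.
Table: [387, ∅, ∅, 849, 78, ∅, ∅, ∅, ∅, ∅, 156]

387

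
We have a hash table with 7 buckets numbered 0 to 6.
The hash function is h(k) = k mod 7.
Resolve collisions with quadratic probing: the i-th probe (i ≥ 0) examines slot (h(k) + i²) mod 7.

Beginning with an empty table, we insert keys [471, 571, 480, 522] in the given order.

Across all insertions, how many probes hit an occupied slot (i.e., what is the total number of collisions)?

3

Insert 471: h=2, slot 2 empty -> index 2.
Insert 571: h=4, slot 4 empty -> index 4.
Insert 480: h=4, slot 4 occupied -> index 5.
Insert 522: h=4, slots 4,5 occupied -> index 1.
Table: [∅, 522, 471, ∅, 571, 480, ∅]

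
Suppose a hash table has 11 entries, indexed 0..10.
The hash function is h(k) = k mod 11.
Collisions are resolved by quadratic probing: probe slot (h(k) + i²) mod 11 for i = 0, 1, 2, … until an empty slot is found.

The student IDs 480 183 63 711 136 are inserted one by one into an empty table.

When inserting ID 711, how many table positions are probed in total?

Insert 480: h=7, slot 7 empty => index 7.
Insert 183: h=7, slot 7 occupied => index 8.
Insert 63: h=8, slot 8 occupied => index 9.
Insert 711: h=7, slots 7,8 occupied => index 0.
Insert 136: h=4, slot 4 empty => index 4.
Table: [711, ., ., ., 136, ., ., 480, 183, 63, .]

3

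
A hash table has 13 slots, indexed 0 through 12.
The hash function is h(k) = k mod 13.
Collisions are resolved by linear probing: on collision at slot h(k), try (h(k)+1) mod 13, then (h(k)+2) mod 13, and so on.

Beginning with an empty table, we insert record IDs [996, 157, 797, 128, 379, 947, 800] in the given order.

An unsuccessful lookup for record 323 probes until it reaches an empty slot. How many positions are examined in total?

996 hashes to 8; slot 8 is free -> place at 8.
157 hashes to 1; slot 1 is free -> place at 1.
797 hashes to 4; slot 4 is free -> place at 4.
128 hashes to 11; slot 11 is free -> place at 11.
379 hashes to 2; slot 2 is free -> place at 2.
947 hashes to 11; 11 taken -> place at 12.
800 hashes to 7; slot 7 is free -> place at 7.
Table: [_, 157, 379, _, 797, _, _, 800, 996, _, _, 128, 947]
Lookup 323: h=11, probe 11,12,0 → slot 0 empty, not found.

3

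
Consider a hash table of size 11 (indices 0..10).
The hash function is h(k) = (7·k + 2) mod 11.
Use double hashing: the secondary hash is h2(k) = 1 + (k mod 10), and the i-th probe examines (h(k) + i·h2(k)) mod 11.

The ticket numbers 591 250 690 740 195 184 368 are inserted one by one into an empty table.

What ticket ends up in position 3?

591 hashes to 3; slot 3 is free → place at 3.
250 hashes to 3, h2=1; 3 taken → place at 4.
690 hashes to 3, h2=1; 3,4 taken → place at 5.
740 hashes to 1; slot 1 is free → place at 1.
195 hashes to 3, h2=6; 3 taken → place at 9.
184 hashes to 3, h2=5; 3 taken → place at 8.
368 hashes to 4, h2=9; 4 taken → place at 2.
Table: [∅, 740, 368, 591, 250, 690, ∅, ∅, 184, 195, ∅]

591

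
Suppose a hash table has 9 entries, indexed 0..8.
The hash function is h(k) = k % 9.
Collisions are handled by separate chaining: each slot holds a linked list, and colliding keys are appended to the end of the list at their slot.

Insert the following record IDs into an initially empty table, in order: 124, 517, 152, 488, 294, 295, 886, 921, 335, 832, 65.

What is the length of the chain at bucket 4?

3

124 -> bucket 7
517 -> bucket 4
152 -> bucket 8
488 -> bucket 2
294 -> bucket 6
295 -> bucket 7 (collision)
886 -> bucket 4 (collision)
921 -> bucket 3
335 -> bucket 2 (collision)
832 -> bucket 4 (collision)
65 -> bucket 2 (collision)
Final buckets:
0: —
1: —
2: 488 -> 335 -> 65
3: 921
4: 517 -> 886 -> 832
5: —
6: 294
7: 124 -> 295
8: 152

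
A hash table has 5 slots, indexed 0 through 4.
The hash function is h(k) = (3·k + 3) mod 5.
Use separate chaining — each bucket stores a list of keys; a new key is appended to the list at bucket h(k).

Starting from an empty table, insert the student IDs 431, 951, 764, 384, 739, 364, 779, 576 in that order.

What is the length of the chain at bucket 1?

3

Insert 431: h=1, bucket 1 empty → new chain.
Insert 951: h=1, bucket 1 nonempty → append to chain.
Insert 764: h=0, bucket 0 empty → new chain.
Insert 384: h=0, bucket 0 nonempty → append to chain.
Insert 739: h=0, bucket 0 nonempty → append to chain.
Insert 364: h=0, bucket 0 nonempty → append to chain.
Insert 779: h=0, bucket 0 nonempty → append to chain.
Insert 576: h=1, bucket 1 nonempty → append to chain.
Final buckets:
0: 764 -> 384 -> 739 -> 364 -> 779
1: 431 -> 951 -> 576
2: ∅
3: ∅
4: ∅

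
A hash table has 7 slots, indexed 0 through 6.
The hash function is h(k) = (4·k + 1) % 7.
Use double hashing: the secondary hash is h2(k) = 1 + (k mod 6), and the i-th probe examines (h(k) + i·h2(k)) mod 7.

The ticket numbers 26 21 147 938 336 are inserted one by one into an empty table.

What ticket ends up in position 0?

26 hashes to 0; slot 0 is free => place at 0.
21 hashes to 1; slot 1 is free => place at 1.
147 hashes to 1, h2=4; 1 taken => place at 5.
938 hashes to 1, h2=3; 1 taken => place at 4.
336 hashes to 1, h2=1; 1 taken => place at 2.
Table: [26, 21, 336, -, 938, 147, -]

26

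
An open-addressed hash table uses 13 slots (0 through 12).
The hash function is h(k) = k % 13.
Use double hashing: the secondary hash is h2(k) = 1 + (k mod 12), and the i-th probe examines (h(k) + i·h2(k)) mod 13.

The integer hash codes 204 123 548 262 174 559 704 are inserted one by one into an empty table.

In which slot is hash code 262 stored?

0

204: h=9 -> slot 9
123: h=6 -> slot 6
548: h=2 -> slot 2
262: h=2, h2=11, probe 2,0 -> slot 0
174: h=5 -> slot 5
559: h=0, h2=8, probe 0,8 -> slot 8
704: h=2, h2=9, probe 2,11 -> slot 11
Table: [262, ., 548, ., ., 174, 123, ., 559, 204, ., 704, .]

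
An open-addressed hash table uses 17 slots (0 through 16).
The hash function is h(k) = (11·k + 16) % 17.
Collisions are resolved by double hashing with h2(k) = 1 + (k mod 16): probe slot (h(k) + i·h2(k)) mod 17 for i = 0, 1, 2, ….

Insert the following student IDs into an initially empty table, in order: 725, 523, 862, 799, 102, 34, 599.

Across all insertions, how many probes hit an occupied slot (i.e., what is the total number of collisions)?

3

725: h=1 => slot 1
523: h=6 => slot 6
862: h=12 => slot 12
799: h=16 => slot 16
102: h=16, h2=7, probe 16,6,13 => slot 13
34: h=16, h2=3, probe 16,2 => slot 2
599: h=9 => slot 9
Table: [-, 725, 34, -, -, -, 523, -, -, 599, -, -, 862, 102, -, -, 799]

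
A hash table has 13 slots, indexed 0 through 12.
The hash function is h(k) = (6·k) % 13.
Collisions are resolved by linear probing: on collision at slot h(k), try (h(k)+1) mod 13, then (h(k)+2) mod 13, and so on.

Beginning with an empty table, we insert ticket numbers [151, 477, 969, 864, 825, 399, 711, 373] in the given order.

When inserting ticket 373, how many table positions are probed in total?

5

Insert 151: h=9, slot 9 empty -> index 9.
Insert 477: h=2, slot 2 empty -> index 2.
Insert 969: h=3, slot 3 empty -> index 3.
Insert 864: h=10, slot 10 empty -> index 10.
Insert 825: h=10, slot 10 occupied -> index 11.
Insert 399: h=2, slots 2,3 occupied -> index 4.
Insert 711: h=2, slots 2,3,4 occupied -> index 5.
Insert 373: h=2, slots 2,3,4,5 occupied -> index 6.
Table: [., ., 477, 969, 399, 711, 373, ., ., 151, 864, 825, .]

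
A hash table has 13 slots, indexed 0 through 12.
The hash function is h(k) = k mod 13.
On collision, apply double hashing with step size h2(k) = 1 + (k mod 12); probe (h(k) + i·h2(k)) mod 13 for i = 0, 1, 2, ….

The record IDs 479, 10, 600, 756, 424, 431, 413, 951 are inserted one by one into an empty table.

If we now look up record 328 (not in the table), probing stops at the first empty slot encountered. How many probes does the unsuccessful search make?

479: h=11 => slot 11
10: h=10 => slot 10
600: h=2 => slot 2
756: h=2, h2=1, probe 2,3 => slot 3
424: h=8 => slot 8
431: h=2, h2=12, probe 2,1 => slot 1
413: h=10, h2=6, probe 10,3,9 => slot 9
951: h=2, h2=4, probe 2,6 => slot 6
Table: [—, 431, 600, 756, —, —, 951, —, 424, 413, 10, 479, —]
Lookup 328: h=3, h2=5, probe 3,8,0 → slot 0 empty, not found.

3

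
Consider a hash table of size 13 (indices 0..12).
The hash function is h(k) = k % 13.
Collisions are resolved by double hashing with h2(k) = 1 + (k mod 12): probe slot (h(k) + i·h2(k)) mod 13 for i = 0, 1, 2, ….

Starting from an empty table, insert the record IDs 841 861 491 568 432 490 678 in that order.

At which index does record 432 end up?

4

841: h=9 → slot 9
861: h=3 → slot 3
491: h=10 → slot 10
568: h=9, h2=5, probe 9,1 → slot 1
432: h=3, h2=1, probe 3,4 → slot 4
490: h=9, h2=11, probe 9,7 → slot 7
678: h=2 → slot 2
Table: [., 568, 678, 861, 432, ., ., 490, ., 841, 491, ., .]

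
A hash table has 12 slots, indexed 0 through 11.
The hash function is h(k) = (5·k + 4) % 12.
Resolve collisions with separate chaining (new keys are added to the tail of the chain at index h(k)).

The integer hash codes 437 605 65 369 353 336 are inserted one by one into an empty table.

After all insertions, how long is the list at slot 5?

437 -> bucket 5
605 -> bucket 5 (collision)
65 -> bucket 5 (collision)
369 -> bucket 1
353 -> bucket 5 (collision)
336 -> bucket 4
Final buckets:
0: ∅
1: 369
2: ∅
3: ∅
4: 336
5: 437 -> 605 -> 65 -> 353
6: ∅
7: ∅
8: ∅
9: ∅
10: ∅
11: ∅

4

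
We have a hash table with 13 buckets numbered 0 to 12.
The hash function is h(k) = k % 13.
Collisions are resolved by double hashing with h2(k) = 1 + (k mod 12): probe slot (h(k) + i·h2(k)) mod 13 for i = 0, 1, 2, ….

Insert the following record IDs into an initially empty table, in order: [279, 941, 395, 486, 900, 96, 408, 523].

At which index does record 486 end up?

279: h=6 -> slot 6
941: h=5 -> slot 5
395: h=5, h2=12, probe 5,4 -> slot 4
486: h=5, h2=7, probe 5,12 -> slot 12
900: h=3 -> slot 3
96: h=5, h2=1, probe 5,6,7 -> slot 7
408: h=5, h2=1, probe 5,6,7,8 -> slot 8
523: h=3, h2=8, probe 3,11 -> slot 11
Table: [., ., ., 900, 395, 941, 279, 96, 408, ., ., 523, 486]

12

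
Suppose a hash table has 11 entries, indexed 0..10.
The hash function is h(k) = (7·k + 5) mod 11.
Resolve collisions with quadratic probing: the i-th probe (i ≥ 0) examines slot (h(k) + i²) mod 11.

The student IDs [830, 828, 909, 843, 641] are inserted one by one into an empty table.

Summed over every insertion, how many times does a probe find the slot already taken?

830: h=7 -> slot 7
828: h=4 -> slot 4
909: h=10 -> slot 10
843: h=10, probe 10,0 -> slot 0
641: h=4, probe 4,5 -> slot 5
Table: [843, ∅, ∅, ∅, 828, 641, ∅, 830, ∅, ∅, 909]

2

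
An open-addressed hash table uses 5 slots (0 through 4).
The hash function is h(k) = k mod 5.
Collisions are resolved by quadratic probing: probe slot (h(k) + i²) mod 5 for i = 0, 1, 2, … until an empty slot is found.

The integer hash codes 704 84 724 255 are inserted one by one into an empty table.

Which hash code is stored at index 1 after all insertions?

255

Insert 704: h=4, slot 4 empty → index 4.
Insert 84: h=4, slot 4 occupied → index 0.
Insert 724: h=4, slots 4,0 occupied → index 3.
Insert 255: h=0, slot 0 occupied → index 1.
Table: [84, 255, ∅, 724, 704]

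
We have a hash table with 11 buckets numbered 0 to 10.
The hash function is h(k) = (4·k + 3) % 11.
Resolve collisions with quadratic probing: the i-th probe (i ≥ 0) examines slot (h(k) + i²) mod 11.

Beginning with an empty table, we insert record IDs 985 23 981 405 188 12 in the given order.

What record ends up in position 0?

985 hashes to 5; slot 5 is free → place at 5.
23 hashes to 7; slot 7 is free → place at 7.
981 hashes to 0; slot 0 is free → place at 0.
405 hashes to 6; slot 6 is free → place at 6.
188 hashes to 7; 7 taken → place at 8.
12 hashes to 7; 7,8,0,5 taken → place at 1.
Table: [981, 12, —, —, —, 985, 405, 23, 188, —, —]

981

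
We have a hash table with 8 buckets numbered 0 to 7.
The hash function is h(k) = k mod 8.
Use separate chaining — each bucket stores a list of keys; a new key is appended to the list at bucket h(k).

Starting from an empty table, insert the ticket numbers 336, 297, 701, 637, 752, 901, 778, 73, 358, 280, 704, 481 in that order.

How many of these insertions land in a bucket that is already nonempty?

7

Insert 336: h=0, bucket 0 empty → new chain.
Insert 297: h=1, bucket 1 empty → new chain.
Insert 701: h=5, bucket 5 empty → new chain.
Insert 637: h=5, bucket 5 nonempty → append to chain.
Insert 752: h=0, bucket 0 nonempty → append to chain.
Insert 901: h=5, bucket 5 nonempty → append to chain.
Insert 778: h=2, bucket 2 empty → new chain.
Insert 73: h=1, bucket 1 nonempty → append to chain.
Insert 358: h=6, bucket 6 empty → new chain.
Insert 280: h=0, bucket 0 nonempty → append to chain.
Insert 704: h=0, bucket 0 nonempty → append to chain.
Insert 481: h=1, bucket 1 nonempty → append to chain.
Final buckets:
0: 336 -> 752 -> 280 -> 704
1: 297 -> 73 -> 481
2: 778
3: —
4: —
5: 701 -> 637 -> 901
6: 358
7: —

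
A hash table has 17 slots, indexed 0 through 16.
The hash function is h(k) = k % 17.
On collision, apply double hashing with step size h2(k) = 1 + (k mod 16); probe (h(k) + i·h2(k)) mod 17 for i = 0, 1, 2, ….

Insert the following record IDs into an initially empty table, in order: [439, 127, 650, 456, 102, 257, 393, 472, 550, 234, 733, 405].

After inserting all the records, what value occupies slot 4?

650

439 hashes to 14; slot 14 is free → place at 14.
127 hashes to 8; slot 8 is free → place at 8.
650 hashes to 4; slot 4 is free → place at 4.
456 hashes to 14, h2=9; 14 taken → place at 6.
102 hashes to 0; slot 0 is free → place at 0.
257 hashes to 2; slot 2 is free → place at 2.
393 hashes to 2, h2=10; 2 taken → place at 12.
472 hashes to 13; slot 13 is free → place at 13.
550 hashes to 6, h2=7; 6,13 taken → place at 3.
234 hashes to 13, h2=11; 13 taken → place at 7.
733 hashes to 2, h2=14; 2 taken → place at 16.
405 hashes to 14, h2=6; 14,3 taken → place at 9.
Table: [102, —, 257, 550, 650, —, 456, 234, 127, 405, —, —, 393, 472, 439, —, 733]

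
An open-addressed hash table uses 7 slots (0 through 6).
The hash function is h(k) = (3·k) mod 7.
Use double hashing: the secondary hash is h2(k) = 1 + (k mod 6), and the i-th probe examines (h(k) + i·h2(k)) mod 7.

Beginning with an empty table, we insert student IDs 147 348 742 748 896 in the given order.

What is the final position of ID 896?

3

147: h=0 -> slot 0
348: h=1 -> slot 1
742: h=0, h2=5, probe 0,5 -> slot 5
748: h=4 -> slot 4
896: h=0, h2=3, probe 0,3 -> slot 3
Table: [147, 348, _, 896, 748, 742, _]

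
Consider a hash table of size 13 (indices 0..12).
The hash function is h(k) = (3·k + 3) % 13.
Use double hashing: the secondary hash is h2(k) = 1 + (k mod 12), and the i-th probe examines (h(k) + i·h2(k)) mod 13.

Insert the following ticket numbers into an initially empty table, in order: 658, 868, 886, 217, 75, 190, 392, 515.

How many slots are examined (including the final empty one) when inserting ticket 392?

658: h=1 => slot 1
868: h=7 => slot 7
886: h=9 => slot 9
217: h=4 => slot 4
75: h=7, h2=4, probe 7,11 => slot 11
190: h=1, h2=11, probe 1,12 => slot 12
392: h=9, h2=9, probe 9,5 => slot 5
515: h=1, h2=12, probe 1,0 => slot 0
Table: [515, 658, ∅, ∅, 217, 392, ∅, 868, ∅, 886, ∅, 75, 190]

2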